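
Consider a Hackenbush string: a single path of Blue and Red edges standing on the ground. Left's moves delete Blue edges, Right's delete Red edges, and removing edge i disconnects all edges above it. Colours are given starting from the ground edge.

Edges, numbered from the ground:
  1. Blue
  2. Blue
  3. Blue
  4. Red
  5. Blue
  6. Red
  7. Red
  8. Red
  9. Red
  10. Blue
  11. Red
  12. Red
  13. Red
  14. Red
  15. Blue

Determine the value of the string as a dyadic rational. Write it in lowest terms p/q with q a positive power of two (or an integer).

10307/4096

1 of 15 · B · max L 0 · min R +∞ -> 1
2 of 15 · BB · max L 1 · min R +∞ -> 2
3 of 15 · BBB · max L 2 · min R +∞ -> 3
4 of 15 · BBBR · max L 2 · min R 3 -> 5/2
5 of 15 · BBBRB · max L 5/2 · min R 3 -> 11/4
6 of 15 · BBBRBR · max L 5/2 · min R 11/4 -> 21/8
7 of 15 · BBBRBRR · max L 5/2 · min R 21/8 -> 41/16
8 of 15 · BBBRBRRR · max L 5/2 · min R 41/16 -> 81/32
9 of 15 · BBBRBRRRR · max L 5/2 · min R 81/32 -> 161/64
10 of 15 · BBBRBRRRRB · max L 161/64 · min R 81/32 -> 323/128
11 of 15 · BBBRBRRRRBR · max L 161/64 · min R 323/128 -> 645/256
12 of 15 · BBBRBRRRRBRR · max L 161/64 · min R 645/256 -> 1289/512
13 of 15 · BBBRBRRRRBRRR · max L 161/64 · min R 1289/512 -> 2577/1024
14 of 15 · BBBRBRRRRBRRRR · max L 161/64 · min R 2577/1024 -> 5153/2048
15 of 15 · BBBRBRRRRBRRRRB · max L 5153/2048 · min R 2577/1024 -> 10307/4096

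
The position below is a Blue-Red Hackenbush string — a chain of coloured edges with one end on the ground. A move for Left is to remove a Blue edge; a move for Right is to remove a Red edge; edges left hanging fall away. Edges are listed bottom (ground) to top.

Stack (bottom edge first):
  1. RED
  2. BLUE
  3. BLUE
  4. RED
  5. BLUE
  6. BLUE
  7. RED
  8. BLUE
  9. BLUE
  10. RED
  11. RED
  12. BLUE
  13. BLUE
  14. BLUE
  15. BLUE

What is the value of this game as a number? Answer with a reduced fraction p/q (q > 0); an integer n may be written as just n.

-4705/16384

edge 1 of 15 (RED): {  | 0 } = -1
edge 2 of 15 (BLUE): { -1 | 0 } = -1/2
edge 3 of 15 (BLUE): { -1, -1/2 | 0 } = -1/4
edge 4 of 15 (RED): { -1, -1/2 | -1/4, 0 } = -3/8
edge 5 of 15 (BLUE): { -1, -1/2, -3/8 | -1/4, 0 } = -5/16
edge 6 of 15 (BLUE): { -1, -1/2, -3/8, -5/16 | -1/4, 0 } = -9/32
edge 7 of 15 (RED): { -1, -1/2, -3/8, -5/16 | -9/32, -1/4, 0 } = -19/64
edge 8 of 15 (BLUE): { -1, -1/2, -3/8, -5/16, -19/64 | -9/32, -1/4, 0 } = -37/128
edge 9 of 15 (BLUE): { -1, -1/2, -3/8, -5/16, -19/64, -37/128 | -9/32, -1/4, 0 } = -73/256
edge 10 of 15 (RED): { -1, -1/2, -3/8, -5/16, -19/64, -37/128 | -73/256, -9/32, -1/4, 0 } = -147/512
edge 11 of 15 (RED): { -1, -1/2, -3/8, -5/16, -19/64, -37/128 | -147/512, -73/256, -9/32, -1/4, 0 } = -295/1024
edge 12 of 15 (BLUE): { -1, -1/2, -3/8, -5/16, -19/64, -37/128, -295/1024 | -147/512, -73/256, -9/32, -1/4, 0 } = -589/2048
edge 13 of 15 (BLUE): { -1, -1/2, -3/8, -5/16, -19/64, -37/128, -295/1024, -589/2048 | -147/512, -73/256, -9/32, -1/4, 0 } = -1177/4096
edge 14 of 15 (BLUE): { -1, -1/2, -3/8, -5/16, -19/64, -37/128, -295/1024, -589/2048, -1177/4096 | -147/512, -73/256, -9/32, -1/4, 0 } = -2353/8192
edge 15 of 15 (BLUE): { -1, -1/2, -3/8, -5/16, -19/64, -37/128, -295/1024, -589/2048, -1177/4096, -2353/8192 | -147/512, -73/256, -9/32, -1/4, 0 } = -4705/16384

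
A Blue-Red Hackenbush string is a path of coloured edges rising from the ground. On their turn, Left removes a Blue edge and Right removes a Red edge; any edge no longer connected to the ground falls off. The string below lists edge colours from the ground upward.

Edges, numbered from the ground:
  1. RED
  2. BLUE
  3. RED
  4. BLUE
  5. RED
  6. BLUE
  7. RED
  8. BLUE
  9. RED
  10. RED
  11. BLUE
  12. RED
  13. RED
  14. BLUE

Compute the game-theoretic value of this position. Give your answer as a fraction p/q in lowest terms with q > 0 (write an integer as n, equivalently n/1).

Build value(s[:k]) for k = 1..14, string s = RED BLUE RED BLUE RED BLUE RED BLUE RED RED BLUE RED RED BLUE.
step 1: add RED to get R; options L={ (no moves) } R={ 0 } = -1
step 2: add BLUE to get RB; options L={ -1 } R={ 0 } = -1/2
step 3: add RED to get RBR; options L={ -1 } R={ -1/2; 0 } = -3/4
step 4: add BLUE to get RBRB; options L={ -1; -3/4 } R={ -1/2; 0 } = -5/8
step 5: add RED to get RBRBR; options L={ -1; -3/4 } R={ -5/8; -1/2; 0 } = -11/16
step 6: add BLUE to get RBRBRB; options L={ -1; -3/4; -11/16 } R={ -5/8; -1/2; 0 } = -21/32
step 7: add RED to get RBRBRBR; options L={ -1; -3/4; -11/16 } R={ -21/32; -5/8; -1/2; 0 } = -43/64
step 8: add BLUE to get RBRBRBRB; options L={ -1; -3/4; -11/16; -43/64 } R={ -21/32; -5/8; -1/2; 0 } = -85/128
step 9: add RED to get RBRBRBRBR; options L={ -1; -3/4; -11/16; -43/64 } R={ -85/128; -21/32; -5/8; -1/2; 0 } = -171/256
step 10: add RED to get RBRBRBRBRR; options L={ -1; -3/4; -11/16; -43/64 } R={ -171/256; -85/128; -21/32; -5/8; -1/2; 0 } = -343/512
step 11: add BLUE to get RBRBRBRBRRB; options L={ -1; -3/4; -11/16; -43/64; -343/512 } R={ -171/256; -85/128; -21/32; -5/8; -1/2; 0 } = -685/1024
step 12: add RED to get RBRBRBRBRRBR; options L={ -1; -3/4; -11/16; -43/64; -343/512 } R={ -685/1024; -171/256; -85/128; -21/32; -5/8; -1/2; 0 } = -1371/2048
step 13: add RED to get RBRBRBRBRRBRR; options L={ -1; -3/4; -11/16; -43/64; -343/512 } R={ -1371/2048; -685/1024; -171/256; -85/128; -21/32; -5/8; -1/2; 0 } = -2743/4096
step 14: add BLUE to get RBRBRBRBRRBRRB; options L={ -1; -3/4; -11/16; -43/64; -343/512; -2743/4096 } R={ -1371/2048; -685/1024; -171/256; -85/128; -21/32; -5/8; -1/2; 0 } = -5485/8192

-5485/8192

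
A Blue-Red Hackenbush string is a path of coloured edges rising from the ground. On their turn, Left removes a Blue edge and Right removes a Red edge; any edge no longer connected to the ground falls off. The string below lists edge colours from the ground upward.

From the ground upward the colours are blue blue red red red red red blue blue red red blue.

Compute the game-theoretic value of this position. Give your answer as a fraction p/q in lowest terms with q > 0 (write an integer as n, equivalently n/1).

1075/1024

b: Left { 0 }, Right { · } -> simplest 1
bb: Left { 0, 1 }, Right { · } -> simplest 2
bbr: Left { 0, 1 }, Right { 2 } -> simplest 3/2
bbrr: Left { 0, 1 }, Right { 3/2, 2 } -> simplest 5/4
bbrrr: Left { 0, 1 }, Right { 5/4, 3/2, 2 } -> simplest 9/8
bbrrrr: Left { 0, 1 }, Right { 9/8, 5/4, 3/2, 2 } -> simplest 17/16
bbrrrrr: Left { 0, 1 }, Right { 17/16, 9/8, 5/4, 3/2, 2 } -> simplest 33/32
bbrrrrrb: Left { 0, 1, 33/32 }, Right { 17/16, 9/8, 5/4, 3/2, 2 } -> simplest 67/64
bbrrrrrbb: Left { 0, 1, 33/32, 67/64 }, Right { 17/16, 9/8, 5/4, 3/2, 2 } -> simplest 135/128
bbrrrrrbbr: Left { 0, 1, 33/32, 67/64 }, Right { 135/128, 17/16, 9/8, 5/4, 3/2, 2 } -> simplest 269/256
bbrrrrrbbrr: Left { 0, 1, 33/32, 67/64 }, Right { 269/256, 135/128, 17/16, 9/8, 5/4, 3/2, 2 } -> simplest 537/512
bbrrrrrbbrrb: Left { 0, 1, 33/32, 67/64, 537/512 }, Right { 269/256, 135/128, 17/16, 9/8, 5/4, 3/2, 2 } -> simplest 1075/1024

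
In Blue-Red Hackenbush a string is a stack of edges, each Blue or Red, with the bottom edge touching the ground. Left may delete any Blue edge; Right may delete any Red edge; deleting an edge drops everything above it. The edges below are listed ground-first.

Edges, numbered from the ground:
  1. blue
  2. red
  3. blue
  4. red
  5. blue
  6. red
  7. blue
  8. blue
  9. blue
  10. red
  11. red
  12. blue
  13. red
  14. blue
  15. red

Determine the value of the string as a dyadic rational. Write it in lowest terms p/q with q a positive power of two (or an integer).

Build value(s[:k]) for k = 1..15, string s = blue red blue red blue red blue blue blue red red blue red blue red.
value_1 [b]  L=[0]  R=[none]  = 1
value_2 [br]  L=[0]  R=[1]  = 1/2
value_3 [brb]  L=[0, 1/2]  R=[1]  = 3/4
value_4 [brbr]  L=[0, 1/2]  R=[3/4, 1]  = 5/8
value_5 [brbrb]  L=[0, 1/2, 5/8]  R=[3/4, 1]  = 11/16
value_6 [brbrbr]  L=[0, 1/2, 5/8]  R=[11/16, 3/4, 1]  = 21/32
value_7 [brbrbrb]  L=[0, 1/2, 5/8, 21/32]  R=[11/16, 3/4, 1]  = 43/64
value_8 [brbrbrbb]  L=[0, 1/2, 5/8, 21/32, 43/64]  R=[11/16, 3/4, 1]  = 87/128
value_9 [brbrbrbbb]  L=[0, 1/2, 5/8, 21/32, 43/64, 87/128]  R=[11/16, 3/4, 1]  = 175/256
value_10 [brbrbrbbbr]  L=[0, 1/2, 5/8, 21/32, 43/64, 87/128]  R=[175/256, 11/16, 3/4, 1]  = 349/512
value_11 [brbrbrbbbrr]  L=[0, 1/2, 5/8, 21/32, 43/64, 87/128]  R=[349/512, 175/256, 11/16, 3/4, 1]  = 697/1024
value_12 [brbrbrbbbrrb]  L=[0, 1/2, 5/8, 21/32, 43/64, 87/128, 697/1024]  R=[349/512, 175/256, 11/16, 3/4, 1]  = 1395/2048
value_13 [brbrbrbbbrrbr]  L=[0, 1/2, 5/8, 21/32, 43/64, 87/128, 697/1024]  R=[1395/2048, 349/512, 175/256, 11/16, 3/4, 1]  = 2789/4096
value_14 [brbrbrbbbrrbrb]  L=[0, 1/2, 5/8, 21/32, 43/64, 87/128, 697/1024, 2789/4096]  R=[1395/2048, 349/512, 175/256, 11/16, 3/4, 1]  = 5579/8192
value_15 [brbrbrbbbrrbrbr]  L=[0, 1/2, 5/8, 21/32, 43/64, 87/128, 697/1024, 2789/4096]  R=[5579/8192, 1395/2048, 349/512, 175/256, 11/16, 3/4, 1]  = 11157/16384

11157/16384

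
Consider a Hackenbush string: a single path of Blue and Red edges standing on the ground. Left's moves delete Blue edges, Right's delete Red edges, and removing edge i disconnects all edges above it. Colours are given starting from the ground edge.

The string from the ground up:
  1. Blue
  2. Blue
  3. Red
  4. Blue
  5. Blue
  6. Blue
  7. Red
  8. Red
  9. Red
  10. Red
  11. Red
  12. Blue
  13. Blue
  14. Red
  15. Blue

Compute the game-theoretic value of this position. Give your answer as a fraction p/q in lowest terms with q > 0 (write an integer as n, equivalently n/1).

15387/8192

1 of 15 · B · max L 0 · min R +∞ => 1
2 of 15 · BB · max L 1 · min R +∞ => 2
3 of 15 · BBR · max L 1 · min R 2 => 3/2
4 of 15 · BBRB · max L 3/2 · min R 2 => 7/4
5 of 15 · BBRBB · max L 7/4 · min R 2 => 15/8
6 of 15 · BBRBBB · max L 15/8 · min R 2 => 31/16
7 of 15 · BBRBBBR · max L 15/8 · min R 31/16 => 61/32
8 of 15 · BBRBBBRR · max L 15/8 · min R 61/32 => 121/64
9 of 15 · BBRBBBRRR · max L 15/8 · min R 121/64 => 241/128
10 of 15 · BBRBBBRRRR · max L 15/8 · min R 241/128 => 481/256
11 of 15 · BBRBBBRRRRR · max L 15/8 · min R 481/256 => 961/512
12 of 15 · BBRBBBRRRRRB · max L 961/512 · min R 481/256 => 1923/1024
13 of 15 · BBRBBBRRRRRBB · max L 1923/1024 · min R 481/256 => 3847/2048
14 of 15 · BBRBBBRRRRRBBR · max L 1923/1024 · min R 3847/2048 => 7693/4096
15 of 15 · BBRBBBRRRRRBBRB · max L 7693/4096 · min R 3847/2048 => 15387/8192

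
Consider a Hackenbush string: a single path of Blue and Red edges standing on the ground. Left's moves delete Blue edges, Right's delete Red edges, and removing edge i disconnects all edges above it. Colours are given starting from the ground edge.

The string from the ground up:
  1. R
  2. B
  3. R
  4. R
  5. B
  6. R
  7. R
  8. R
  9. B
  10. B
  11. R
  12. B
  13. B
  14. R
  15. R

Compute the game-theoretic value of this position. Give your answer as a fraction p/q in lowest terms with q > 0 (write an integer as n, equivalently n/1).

-14119/16384

edge 1 of 15 (R): { · | 0 } → -1
edge 2 of 15 (B): { -1 | 0 } → -1/2
edge 3 of 15 (R): { -1 | -1/2,0 } → -3/4
edge 4 of 15 (R): { -1 | -3/4,-1/2,0 } → -7/8
edge 5 of 15 (B): { -1,-7/8 | -3/4,-1/2,0 } → -13/16
edge 6 of 15 (R): { -1,-7/8 | -13/16,-3/4,-1/2,0 } → -27/32
edge 7 of 15 (R): { -1,-7/8 | -27/32,-13/16,-3/4,-1/2,0 } → -55/64
edge 8 of 15 (R): { -1,-7/8 | -55/64,-27/32,-13/16,-3/4,-1/2,0 } → -111/128
edge 9 of 15 (B): { -1,-7/8,-111/128 | -55/64,-27/32,-13/16,-3/4,-1/2,0 } → -221/256
edge 10 of 15 (B): { -1,-7/8,-111/128,-221/256 | -55/64,-27/32,-13/16,-3/4,-1/2,0 } → -441/512
edge 11 of 15 (R): { -1,-7/8,-111/128,-221/256 | -441/512,-55/64,-27/32,-13/16,-3/4,-1/2,0 } → -883/1024
edge 12 of 15 (B): { -1,-7/8,-111/128,-221/256,-883/1024 | -441/512,-55/64,-27/32,-13/16,-3/4,-1/2,0 } → -1765/2048
edge 13 of 15 (B): { -1,-7/8,-111/128,-221/256,-883/1024,-1765/2048 | -441/512,-55/64,-27/32,-13/16,-3/4,-1/2,0 } → -3529/4096
edge 14 of 15 (R): { -1,-7/8,-111/128,-221/256,-883/1024,-1765/2048 | -3529/4096,-441/512,-55/64,-27/32,-13/16,-3/4,-1/2,0 } → -7059/8192
edge 15 of 15 (R): { -1,-7/8,-111/128,-221/256,-883/1024,-1765/2048 | -7059/8192,-3529/4096,-441/512,-55/64,-27/32,-13/16,-3/4,-1/2,0 } → -14119/16384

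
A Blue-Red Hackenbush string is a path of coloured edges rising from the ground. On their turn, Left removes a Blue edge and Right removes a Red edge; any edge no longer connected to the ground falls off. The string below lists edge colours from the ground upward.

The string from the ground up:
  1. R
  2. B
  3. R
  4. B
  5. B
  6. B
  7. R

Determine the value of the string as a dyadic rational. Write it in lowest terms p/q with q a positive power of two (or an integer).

-35/64

edge 1 of 7 (R): { ∅ | 0 } -> -1
edge 2 of 7 (B): { -1 | 0 } -> -1/2
edge 3 of 7 (R): { -1 | -1/2; 0 } -> -3/4
edge 4 of 7 (B): { -1; -3/4 | -1/2; 0 } -> -5/8
edge 5 of 7 (B): { -1; -3/4; -5/8 | -1/2; 0 } -> -9/16
edge 6 of 7 (B): { -1; -3/4; -5/8; -9/16 | -1/2; 0 } -> -17/32
edge 7 of 7 (R): { -1; -3/4; -5/8; -9/16 | -17/32; -1/2; 0 } -> -35/64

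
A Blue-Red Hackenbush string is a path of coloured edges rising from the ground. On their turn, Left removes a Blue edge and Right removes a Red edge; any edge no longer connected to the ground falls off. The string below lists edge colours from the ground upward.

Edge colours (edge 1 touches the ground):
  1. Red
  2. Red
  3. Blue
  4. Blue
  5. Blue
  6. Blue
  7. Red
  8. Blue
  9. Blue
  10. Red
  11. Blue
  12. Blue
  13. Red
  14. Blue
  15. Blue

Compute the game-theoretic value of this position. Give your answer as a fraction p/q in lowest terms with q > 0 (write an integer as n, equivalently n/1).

Build G(s[:k]) for k = 1..15, string s = Red Red Blue Blue Blue Blue Red Blue Blue Red Blue Blue Red Blue Blue.
G_1 [R]  L=[]  R=[0]  → -1
G_2 [RR]  L=[]  R=[-1 0]  → -2
G_3 [RRB]  L=[-2]  R=[-1 0]  → -3/2
G_4 [RRBB]  L=[-2 -3/2]  R=[-1 0]  → -5/4
G_5 [RRBBB]  L=[-2 -3/2 -5/4]  R=[-1 0]  → -9/8
G_6 [RRBBBB]  L=[-2 -3/2 -5/4 -9/8]  R=[-1 0]  → -17/16
G_7 [RRBBBBR]  L=[-2 -3/2 -5/4 -9/8]  R=[-17/16 -1 0]  → -35/32
G_8 [RRBBBBRB]  L=[-2 -3/2 -5/4 -9/8 -35/32]  R=[-17/16 -1 0]  → -69/64
G_9 [RRBBBBRBB]  L=[-2 -3/2 -5/4 -9/8 -35/32 -69/64]  R=[-17/16 -1 0]  → -137/128
G_10 [RRBBBBRBBR]  L=[-2 -3/2 -5/4 -9/8 -35/32 -69/64]  R=[-137/128 -17/16 -1 0]  → -275/256
G_11 [RRBBBBRBBRB]  L=[-2 -3/2 -5/4 -9/8 -35/32 -69/64 -275/256]  R=[-137/128 -17/16 -1 0]  → -549/512
G_12 [RRBBBBRBBRBB]  L=[-2 -3/2 -5/4 -9/8 -35/32 -69/64 -275/256 -549/512]  R=[-137/128 -17/16 -1 0]  → -1097/1024
G_13 [RRBBBBRBBRBBR]  L=[-2 -3/2 -5/4 -9/8 -35/32 -69/64 -275/256 -549/512]  R=[-1097/1024 -137/128 -17/16 -1 0]  → -2195/2048
G_14 [RRBBBBRBBRBBRB]  L=[-2 -3/2 -5/4 -9/8 -35/32 -69/64 -275/256 -549/512 -2195/2048]  R=[-1097/1024 -137/128 -17/16 -1 0]  → -4389/4096
G_15 [RRBBBBRBBRBBRBB]  L=[-2 -3/2 -5/4 -9/8 -35/32 -69/64 -275/256 -549/512 -2195/2048 -4389/4096]  R=[-1097/1024 -137/128 -17/16 -1 0]  → -8777/8192

-8777/8192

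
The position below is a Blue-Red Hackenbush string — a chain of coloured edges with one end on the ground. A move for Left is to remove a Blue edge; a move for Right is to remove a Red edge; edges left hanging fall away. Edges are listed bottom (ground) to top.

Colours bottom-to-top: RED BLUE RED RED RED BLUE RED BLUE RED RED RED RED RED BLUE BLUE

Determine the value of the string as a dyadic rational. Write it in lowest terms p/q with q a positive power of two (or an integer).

Build v(s[:k]) for k = 1..15, string s = RED BLUE RED RED RED BLUE RED BLUE RED RED RED RED RED BLUE BLUE.
v_1 [R]  L=[∅]  R=[0]  → -1
v_2 [RB]  L=[-1]  R=[0]  → -1/2
v_3 [RBR]  L=[-1]  R=[-1/2,0]  → -3/4
v_4 [RBRR]  L=[-1]  R=[-3/4,-1/2,0]  → -7/8
v_5 [RBRRR]  L=[-1]  R=[-7/8,-3/4,-1/2,0]  → -15/16
v_6 [RBRRRB]  L=[-1,-15/16]  R=[-7/8,-3/4,-1/2,0]  → -29/32
v_7 [RBRRRBR]  L=[-1,-15/16]  R=[-29/32,-7/8,-3/4,-1/2,0]  → -59/64
v_8 [RBRRRBRB]  L=[-1,-15/16,-59/64]  R=[-29/32,-7/8,-3/4,-1/2,0]  → -117/128
v_9 [RBRRRBRBR]  L=[-1,-15/16,-59/64]  R=[-117/128,-29/32,-7/8,-3/4,-1/2,0]  → -235/256
v_10 [RBRRRBRBRR]  L=[-1,-15/16,-59/64]  R=[-235/256,-117/128,-29/32,-7/8,-3/4,-1/2,0]  → -471/512
v_11 [RBRRRBRBRRR]  L=[-1,-15/16,-59/64]  R=[-471/512,-235/256,-117/128,-29/32,-7/8,-3/4,-1/2,0]  → -943/1024
v_12 [RBRRRBRBRRRR]  L=[-1,-15/16,-59/64]  R=[-943/1024,-471/512,-235/256,-117/128,-29/32,-7/8,-3/4,-1/2,0]  → -1887/2048
v_13 [RBRRRBRBRRRRR]  L=[-1,-15/16,-59/64]  R=[-1887/2048,-943/1024,-471/512,-235/256,-117/128,-29/32,-7/8,-3/4,-1/2,0]  → -3775/4096
v_14 [RBRRRBRBRRRRRB]  L=[-1,-15/16,-59/64,-3775/4096]  R=[-1887/2048,-943/1024,-471/512,-235/256,-117/128,-29/32,-7/8,-3/4,-1/2,0]  → -7549/8192
v_15 [RBRRRBRBRRRRRBB]  L=[-1,-15/16,-59/64,-3775/4096,-7549/8192]  R=[-1887/2048,-943/1024,-471/512,-235/256,-117/128,-29/32,-7/8,-3/4,-1/2,0]  → -15097/16384

-15097/16384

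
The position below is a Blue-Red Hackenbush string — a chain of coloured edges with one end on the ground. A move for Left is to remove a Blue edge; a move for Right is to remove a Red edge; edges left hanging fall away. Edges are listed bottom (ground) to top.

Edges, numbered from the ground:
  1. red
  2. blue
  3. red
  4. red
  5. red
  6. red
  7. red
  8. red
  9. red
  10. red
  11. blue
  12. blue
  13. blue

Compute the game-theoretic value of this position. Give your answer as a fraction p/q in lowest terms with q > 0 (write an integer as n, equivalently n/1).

step 1: add red to get r; options L={ ∅ } R={ 0 } → -1
step 2: add blue to get rb; options L={ -1 } R={ 0 } → -1/2
step 3: add red to get rbr; options L={ -1 } R={ -1/2; 0 } → -3/4
step 4: add red to get rbrr; options L={ -1 } R={ -3/4; -1/2; 0 } → -7/8
step 5: add red to get rbrrr; options L={ -1 } R={ -7/8; -3/4; -1/2; 0 } → -15/16
step 6: add red to get rbrrrr; options L={ -1 } R={ -15/16; -7/8; -3/4; -1/2; 0 } → -31/32
step 7: add red to get rbrrrrr; options L={ -1 } R={ -31/32; -15/16; -7/8; -3/4; -1/2; 0 } → -63/64
step 8: add red to get rbrrrrrr; options L={ -1 } R={ -63/64; -31/32; -15/16; -7/8; -3/4; -1/2; 0 } → -127/128
step 9: add red to get rbrrrrrrr; options L={ -1 } R={ -127/128; -63/64; -31/32; -15/16; -7/8; -3/4; -1/2; 0 } → -255/256
step 10: add red to get rbrrrrrrrr; options L={ -1 } R={ -255/256; -127/128; -63/64; -31/32; -15/16; -7/8; -3/4; -1/2; 0 } → -511/512
step 11: add blue to get rbrrrrrrrrb; options L={ -1; -511/512 } R={ -255/256; -127/128; -63/64; -31/32; -15/16; -7/8; -3/4; -1/2; 0 } → -1021/1024
step 12: add blue to get rbrrrrrrrrbb; options L={ -1; -511/512; -1021/1024 } R={ -255/256; -127/128; -63/64; -31/32; -15/16; -7/8; -3/4; -1/2; 0 } → -2041/2048
step 13: add blue to get rbrrrrrrrrbbb; options L={ -1; -511/512; -1021/1024; -2041/2048 } R={ -255/256; -127/128; -63/64; -31/32; -15/16; -7/8; -3/4; -1/2; 0 } → -4081/4096

-4081/4096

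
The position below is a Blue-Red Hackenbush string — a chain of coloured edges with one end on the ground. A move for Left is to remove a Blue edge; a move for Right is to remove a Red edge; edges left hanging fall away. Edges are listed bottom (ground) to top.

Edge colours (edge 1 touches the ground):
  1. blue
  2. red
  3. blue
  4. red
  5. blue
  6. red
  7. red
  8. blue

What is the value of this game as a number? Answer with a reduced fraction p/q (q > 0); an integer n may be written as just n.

83/128

1 of 8 · b · max L 0 · min R +∞ => 1
2 of 8 · br · max L 0 · min R 1 => 1/2
3 of 8 · brb · max L 1/2 · min R 1 => 3/4
4 of 8 · brbr · max L 1/2 · min R 3/4 => 5/8
5 of 8 · brbrb · max L 5/8 · min R 3/4 => 11/16
6 of 8 · brbrbr · max L 5/8 · min R 11/16 => 21/32
7 of 8 · brbrbrr · max L 5/8 · min R 21/32 => 41/64
8 of 8 · brbrbrrb · max L 41/64 · min R 21/32 => 83/128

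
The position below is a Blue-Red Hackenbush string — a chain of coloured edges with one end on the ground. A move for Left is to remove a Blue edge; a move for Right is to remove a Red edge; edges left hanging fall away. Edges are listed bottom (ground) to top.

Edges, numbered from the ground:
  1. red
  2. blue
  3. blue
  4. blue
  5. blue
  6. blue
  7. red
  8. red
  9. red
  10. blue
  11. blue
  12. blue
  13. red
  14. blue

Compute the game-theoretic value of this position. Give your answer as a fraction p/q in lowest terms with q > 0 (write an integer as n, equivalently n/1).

-453/8192

val_1 [r]  L=[]  R=[0]  = -1
val_2 [rb]  L=[-1]  R=[0]  = -1/2
val_3 [rbb]  L=[-1; -1/2]  R=[0]  = -1/4
val_4 [rbbb]  L=[-1; -1/2; -1/4]  R=[0]  = -1/8
val_5 [rbbbb]  L=[-1; -1/2; -1/4; -1/8]  R=[0]  = -1/16
val_6 [rbbbbb]  L=[-1; -1/2; -1/4; -1/8; -1/16]  R=[0]  = -1/32
val_7 [rbbbbbr]  L=[-1; -1/2; -1/4; -1/8; -1/16]  R=[-1/32; 0]  = -3/64
val_8 [rbbbbbrr]  L=[-1; -1/2; -1/4; -1/8; -1/16]  R=[-3/64; -1/32; 0]  = -7/128
val_9 [rbbbbbrrr]  L=[-1; -1/2; -1/4; -1/8; -1/16]  R=[-7/128; -3/64; -1/32; 0]  = -15/256
val_10 [rbbbbbrrrb]  L=[-1; -1/2; -1/4; -1/8; -1/16; -15/256]  R=[-7/128; -3/64; -1/32; 0]  = -29/512
val_11 [rbbbbbrrrbb]  L=[-1; -1/2; -1/4; -1/8; -1/16; -15/256; -29/512]  R=[-7/128; -3/64; -1/32; 0]  = -57/1024
val_12 [rbbbbbrrrbbb]  L=[-1; -1/2; -1/4; -1/8; -1/16; -15/256; -29/512; -57/1024]  R=[-7/128; -3/64; -1/32; 0]  = -113/2048
val_13 [rbbbbbrrrbbbr]  L=[-1; -1/2; -1/4; -1/8; -1/16; -15/256; -29/512; -57/1024]  R=[-113/2048; -7/128; -3/64; -1/32; 0]  = -227/4096
val_14 [rbbbbbrrrbbbrb]  L=[-1; -1/2; -1/4; -1/8; -1/16; -15/256; -29/512; -57/1024; -227/4096]  R=[-113/2048; -7/128; -3/64; -1/32; 0]  = -453/8192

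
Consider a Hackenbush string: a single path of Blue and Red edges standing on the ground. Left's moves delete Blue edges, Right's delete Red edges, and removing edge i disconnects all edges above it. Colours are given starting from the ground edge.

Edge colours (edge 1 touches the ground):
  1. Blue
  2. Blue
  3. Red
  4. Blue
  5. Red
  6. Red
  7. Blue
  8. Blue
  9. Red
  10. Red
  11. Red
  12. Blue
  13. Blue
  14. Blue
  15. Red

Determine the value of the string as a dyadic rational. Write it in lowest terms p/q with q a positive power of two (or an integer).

13085/8192

1 of 15 · B · max L 0 · min R +∞ = 1
2 of 15 · BB · max L 1 · min R +∞ = 2
3 of 15 · BBR · max L 1 · min R 2 = 3/2
4 of 15 · BBRB · max L 3/2 · min R 2 = 7/4
5 of 15 · BBRBR · max L 3/2 · min R 7/4 = 13/8
6 of 15 · BBRBRR · max L 3/2 · min R 13/8 = 25/16
7 of 15 · BBRBRRB · max L 25/16 · min R 13/8 = 51/32
8 of 15 · BBRBRRBB · max L 51/32 · min R 13/8 = 103/64
9 of 15 · BBRBRRBBR · max L 51/32 · min R 103/64 = 205/128
10 of 15 · BBRBRRBBRR · max L 51/32 · min R 205/128 = 409/256
11 of 15 · BBRBRRBBRRR · max L 51/32 · min R 409/256 = 817/512
12 of 15 · BBRBRRBBRRRB · max L 817/512 · min R 409/256 = 1635/1024
13 of 15 · BBRBRRBBRRRBB · max L 1635/1024 · min R 409/256 = 3271/2048
14 of 15 · BBRBRRBBRRRBBB · max L 3271/2048 · min R 409/256 = 6543/4096
15 of 15 · BBRBRRBBRRRBBBR · max L 3271/2048 · min R 6543/4096 = 13085/8192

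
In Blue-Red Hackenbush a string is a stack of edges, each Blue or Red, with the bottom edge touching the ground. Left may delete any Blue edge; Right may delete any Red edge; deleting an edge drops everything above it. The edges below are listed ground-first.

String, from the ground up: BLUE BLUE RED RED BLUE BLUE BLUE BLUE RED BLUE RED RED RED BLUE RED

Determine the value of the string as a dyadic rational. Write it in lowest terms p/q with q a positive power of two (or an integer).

val(B) = { 0 | ∅ } so 1
val(BB) = { 0 1 | ∅ } so 2
val(BBR) = { 0 1 | 2 } so 3/2
val(BBRR) = { 0 1 | 3/2 2 } so 5/4
val(BBRRB) = { 0 1 5/4 | 3/2 2 } so 11/8
val(BBRRBB) = { 0 1 5/4 11/8 | 3/2 2 } so 23/16
val(BBRRBBB) = { 0 1 5/4 11/8 23/16 | 3/2 2 } so 47/32
val(BBRRBBBB) = { 0 1 5/4 11/8 23/16 47/32 | 3/2 2 } so 95/64
val(BBRRBBBBR) = { 0 1 5/4 11/8 23/16 47/32 | 95/64 3/2 2 } so 189/128
val(BBRRBBBBRB) = { 0 1 5/4 11/8 23/16 47/32 189/128 | 95/64 3/2 2 } so 379/256
val(BBRRBBBBRBR) = { 0 1 5/4 11/8 23/16 47/32 189/128 | 379/256 95/64 3/2 2 } so 757/512
val(BBRRBBBBRBRR) = { 0 1 5/4 11/8 23/16 47/32 189/128 | 757/512 379/256 95/64 3/2 2 } so 1513/1024
val(BBRRBBBBRBRRR) = { 0 1 5/4 11/8 23/16 47/32 189/128 | 1513/1024 757/512 379/256 95/64 3/2 2 } so 3025/2048
val(BBRRBBBBRBRRRB) = { 0 1 5/4 11/8 23/16 47/32 189/128 3025/2048 | 1513/1024 757/512 379/256 95/64 3/2 2 } so 6051/4096
val(BBRRBBBBRBRRRBR) = { 0 1 5/4 11/8 23/16 47/32 189/128 3025/2048 | 6051/4096 1513/1024 757/512 379/256 95/64 3/2 2 } so 12101/8192

12101/8192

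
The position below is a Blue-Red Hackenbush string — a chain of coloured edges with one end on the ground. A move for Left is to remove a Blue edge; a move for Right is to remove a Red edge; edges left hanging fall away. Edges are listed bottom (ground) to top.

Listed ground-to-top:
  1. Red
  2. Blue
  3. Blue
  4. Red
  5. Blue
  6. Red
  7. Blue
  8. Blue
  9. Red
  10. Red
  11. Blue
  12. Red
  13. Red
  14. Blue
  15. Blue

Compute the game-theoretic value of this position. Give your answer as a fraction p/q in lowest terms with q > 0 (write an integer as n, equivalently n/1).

Recurse on prefixes of the 15-edge string Red Blue Blue Red Blue Red Blue Blue Red Red Blue Red Red Blue Blue:
R: Left { ∅ }, Right { 0 } ⇒ simplest -1
RB: Left { -1 }, Right { 0 } ⇒ simplest -1/2
RBB: Left { -1, -1/2 }, Right { 0 } ⇒ simplest -1/4
RBBR: Left { -1, -1/2 }, Right { -1/4, 0 } ⇒ simplest -3/8
RBBRB: Left { -1, -1/2, -3/8 }, Right { -1/4, 0 } ⇒ simplest -5/16
RBBRBR: Left { -1, -1/2, -3/8 }, Right { -5/16, -1/4, 0 } ⇒ simplest -11/32
RBBRBRB: Left { -1, -1/2, -3/8, -11/32 }, Right { -5/16, -1/4, 0 } ⇒ simplest -21/64
RBBRBRBB: Left { -1, -1/2, -3/8, -11/32, -21/64 }, Right { -5/16, -1/4, 0 } ⇒ simplest -41/128
RBBRBRBBR: Left { -1, -1/2, -3/8, -11/32, -21/64 }, Right { -41/128, -5/16, -1/4, 0 } ⇒ simplest -83/256
RBBRBRBBRR: Left { -1, -1/2, -3/8, -11/32, -21/64 }, Right { -83/256, -41/128, -5/16, -1/4, 0 } ⇒ simplest -167/512
RBBRBRBBRRB: Left { -1, -1/2, -3/8, -11/32, -21/64, -167/512 }, Right { -83/256, -41/128, -5/16, -1/4, 0 } ⇒ simplest -333/1024
RBBRBRBBRRBR: Left { -1, -1/2, -3/8, -11/32, -21/64, -167/512 }, Right { -333/1024, -83/256, -41/128, -5/16, -1/4, 0 } ⇒ simplest -667/2048
RBBRBRBBRRBRR: Left { -1, -1/2, -3/8, -11/32, -21/64, -167/512 }, Right { -667/2048, -333/1024, -83/256, -41/128, -5/16, -1/4, 0 } ⇒ simplest -1335/4096
RBBRBRBBRRBRRB: Left { -1, -1/2, -3/8, -11/32, -21/64, -167/512, -1335/4096 }, Right { -667/2048, -333/1024, -83/256, -41/128, -5/16, -1/4, 0 } ⇒ simplest -2669/8192
RBBRBRBBRRBRRBB: Left { -1, -1/2, -3/8, -11/32, -21/64, -167/512, -1335/4096, -2669/8192 }, Right { -667/2048, -333/1024, -83/256, -41/128, -5/16, -1/4, 0 } ⇒ simplest -5337/16384

-5337/16384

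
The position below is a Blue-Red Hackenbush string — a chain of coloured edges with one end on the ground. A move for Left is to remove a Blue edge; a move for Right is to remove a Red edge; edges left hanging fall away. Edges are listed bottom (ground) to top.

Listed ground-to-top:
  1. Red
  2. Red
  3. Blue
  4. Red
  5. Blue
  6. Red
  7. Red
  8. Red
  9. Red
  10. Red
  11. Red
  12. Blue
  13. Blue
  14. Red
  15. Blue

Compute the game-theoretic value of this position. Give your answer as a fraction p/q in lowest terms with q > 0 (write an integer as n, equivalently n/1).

-14309/8192

Recurse on prefixes of the 15-edge string Red Red Blue Red Blue Red Red Red Red Red Red Blue Blue Red Blue:
1 of 15 · R · max L −∞ · min R 0 — -1
2 of 15 · RR · max L −∞ · min R -1 — -2
3 of 15 · RRB · max L -2 · min R -1 — -3/2
4 of 15 · RRBR · max L -2 · min R -3/2 — -7/4
5 of 15 · RRBRB · max L -7/4 · min R -3/2 — -13/8
6 of 15 · RRBRBR · max L -7/4 · min R -13/8 — -27/16
7 of 15 · RRBRBRR · max L -7/4 · min R -27/16 — -55/32
8 of 15 · RRBRBRRR · max L -7/4 · min R -55/32 — -111/64
9 of 15 · RRBRBRRRR · max L -7/4 · min R -111/64 — -223/128
10 of 15 · RRBRBRRRRR · max L -7/4 · min R -223/128 — -447/256
11 of 15 · RRBRBRRRRRR · max L -7/4 · min R -447/256 — -895/512
12 of 15 · RRBRBRRRRRRB · max L -895/512 · min R -447/256 — -1789/1024
13 of 15 · RRBRBRRRRRRBB · max L -1789/1024 · min R -447/256 — -3577/2048
14 of 15 · RRBRBRRRRRRBBR · max L -1789/1024 · min R -3577/2048 — -7155/4096
15 of 15 · RRBRBRRRRRRBBRB · max L -7155/4096 · min R -3577/2048 — -14309/8192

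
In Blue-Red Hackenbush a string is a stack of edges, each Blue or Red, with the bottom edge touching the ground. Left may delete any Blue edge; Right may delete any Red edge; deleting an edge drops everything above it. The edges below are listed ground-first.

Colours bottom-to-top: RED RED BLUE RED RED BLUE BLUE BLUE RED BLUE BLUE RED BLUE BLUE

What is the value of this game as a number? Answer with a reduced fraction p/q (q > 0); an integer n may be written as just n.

-7241/4096

edge 1 of 14 (RED): { none | 0 } gives -1
edge 2 of 14 (RED): { none | -1,0 } gives -2
edge 3 of 14 (BLUE): { -2 | -1,0 } gives -3/2
edge 4 of 14 (RED): { -2 | -3/2,-1,0 } gives -7/4
edge 5 of 14 (RED): { -2 | -7/4,-3/2,-1,0 } gives -15/8
edge 6 of 14 (BLUE): { -2,-15/8 | -7/4,-3/2,-1,0 } gives -29/16
edge 7 of 14 (BLUE): { -2,-15/8,-29/16 | -7/4,-3/2,-1,0 } gives -57/32
edge 8 of 14 (BLUE): { -2,-15/8,-29/16,-57/32 | -7/4,-3/2,-1,0 } gives -113/64
edge 9 of 14 (RED): { -2,-15/8,-29/16,-57/32 | -113/64,-7/4,-3/2,-1,0 } gives -227/128
edge 10 of 14 (BLUE): { -2,-15/8,-29/16,-57/32,-227/128 | -113/64,-7/4,-3/2,-1,0 } gives -453/256
edge 11 of 14 (BLUE): { -2,-15/8,-29/16,-57/32,-227/128,-453/256 | -113/64,-7/4,-3/2,-1,0 } gives -905/512
edge 12 of 14 (RED): { -2,-15/8,-29/16,-57/32,-227/128,-453/256 | -905/512,-113/64,-7/4,-3/2,-1,0 } gives -1811/1024
edge 13 of 14 (BLUE): { -2,-15/8,-29/16,-57/32,-227/128,-453/256,-1811/1024 | -905/512,-113/64,-7/4,-3/2,-1,0 } gives -3621/2048
edge 14 of 14 (BLUE): { -2,-15/8,-29/16,-57/32,-227/128,-453/256,-1811/1024,-3621/2048 | -905/512,-113/64,-7/4,-3/2,-1,0 } gives -7241/4096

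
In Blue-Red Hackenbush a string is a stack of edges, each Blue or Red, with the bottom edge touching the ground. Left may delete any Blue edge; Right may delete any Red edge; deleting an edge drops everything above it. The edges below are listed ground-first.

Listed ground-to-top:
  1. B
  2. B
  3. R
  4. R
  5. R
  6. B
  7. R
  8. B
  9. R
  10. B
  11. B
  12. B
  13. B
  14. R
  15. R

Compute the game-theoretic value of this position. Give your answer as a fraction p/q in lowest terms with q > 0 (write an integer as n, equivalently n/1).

1 of 15 · B · max L 0 · min R +∞ => 1
2 of 15 · BB · max L 1 · min R +∞ => 2
3 of 15 · BBR · max L 1 · min R 2 => 3/2
4 of 15 · BBRR · max L 1 · min R 3/2 => 5/4
5 of 15 · BBRRR · max L 1 · min R 5/4 => 9/8
6 of 15 · BBRRRB · max L 9/8 · min R 5/4 => 19/16
7 of 15 · BBRRRBR · max L 9/8 · min R 19/16 => 37/32
8 of 15 · BBRRRBRB · max L 37/32 · min R 19/16 => 75/64
9 of 15 · BBRRRBRBR · max L 37/32 · min R 75/64 => 149/128
10 of 15 · BBRRRBRBRB · max L 149/128 · min R 75/64 => 299/256
11 of 15 · BBRRRBRBRBB · max L 299/256 · min R 75/64 => 599/512
12 of 15 · BBRRRBRBRBBB · max L 599/512 · min R 75/64 => 1199/1024
13 of 15 · BBRRRBRBRBBBB · max L 1199/1024 · min R 75/64 => 2399/2048
14 of 15 · BBRRRBRBRBBBBR · max L 1199/1024 · min R 2399/2048 => 4797/4096
15 of 15 · BBRRRBRBRBBBBRR · max L 1199/1024 · min R 4797/4096 => 9593/8192

9593/8192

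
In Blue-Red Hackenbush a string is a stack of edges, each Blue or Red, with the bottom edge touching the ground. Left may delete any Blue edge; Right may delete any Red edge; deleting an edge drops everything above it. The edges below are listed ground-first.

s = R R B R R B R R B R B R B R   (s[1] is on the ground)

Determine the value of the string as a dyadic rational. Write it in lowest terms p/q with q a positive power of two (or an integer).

val(R) = { — | 0 } ⇒ -1
val(RR) = { — | -1,0 } ⇒ -2
val(RRB) = { -2 | -1,0 } ⇒ -3/2
val(RRBR) = { -2 | -3/2,-1,0 } ⇒ -7/4
val(RRBRR) = { -2 | -7/4,-3/2,-1,0 } ⇒ -15/8
val(RRBRRB) = { -2,-15/8 | -7/4,-3/2,-1,0 } ⇒ -29/16
val(RRBRRBR) = { -2,-15/8 | -29/16,-7/4,-3/2,-1,0 } ⇒ -59/32
val(RRBRRBRR) = { -2,-15/8 | -59/32,-29/16,-7/4,-3/2,-1,0 } ⇒ -119/64
val(RRBRRBRRB) = { -2,-15/8,-119/64 | -59/32,-29/16,-7/4,-3/2,-1,0 } ⇒ -237/128
val(RRBRRBRRBR) = { -2,-15/8,-119/64 | -237/128,-59/32,-29/16,-7/4,-3/2,-1,0 } ⇒ -475/256
val(RRBRRBRRBRB) = { -2,-15/8,-119/64,-475/256 | -237/128,-59/32,-29/16,-7/4,-3/2,-1,0 } ⇒ -949/512
val(RRBRRBRRBRBR) = { -2,-15/8,-119/64,-475/256 | -949/512,-237/128,-59/32,-29/16,-7/4,-3/2,-1,0 } ⇒ -1899/1024
val(RRBRRBRRBRBRB) = { -2,-15/8,-119/64,-475/256,-1899/1024 | -949/512,-237/128,-59/32,-29/16,-7/4,-3/2,-1,0 } ⇒ -3797/2048
val(RRBRRBRRBRBRBR) = { -2,-15/8,-119/64,-475/256,-1899/1024 | -3797/2048,-949/512,-237/128,-59/32,-29/16,-7/4,-3/2,-1,0 } ⇒ -7595/4096

-7595/4096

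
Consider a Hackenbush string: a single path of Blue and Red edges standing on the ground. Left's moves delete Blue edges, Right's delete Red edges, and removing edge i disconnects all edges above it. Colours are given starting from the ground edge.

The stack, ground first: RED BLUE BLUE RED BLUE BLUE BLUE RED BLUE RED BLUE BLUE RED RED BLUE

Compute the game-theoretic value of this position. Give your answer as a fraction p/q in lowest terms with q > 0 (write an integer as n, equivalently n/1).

edge 1 of 15 (RED): { ∅ | 0 } — -1
edge 2 of 15 (BLUE): { -1 | 0 } — -1/2
edge 3 of 15 (BLUE): { -1,-1/2 | 0 } — -1/4
edge 4 of 15 (RED): { -1,-1/2 | -1/4,0 } — -3/8
edge 5 of 15 (BLUE): { -1,-1/2,-3/8 | -1/4,0 } — -5/16
edge 6 of 15 (BLUE): { -1,-1/2,-3/8,-5/16 | -1/4,0 } — -9/32
edge 7 of 15 (BLUE): { -1,-1/2,-3/8,-5/16,-9/32 | -1/4,0 } — -17/64
edge 8 of 15 (RED): { -1,-1/2,-3/8,-5/16,-9/32 | -17/64,-1/4,0 } — -35/128
edge 9 of 15 (BLUE): { -1,-1/2,-3/8,-5/16,-9/32,-35/128 | -17/64,-1/4,0 } — -69/256
edge 10 of 15 (RED): { -1,-1/2,-3/8,-5/16,-9/32,-35/128 | -69/256,-17/64,-1/4,0 } — -139/512
edge 11 of 15 (BLUE): { -1,-1/2,-3/8,-5/16,-9/32,-35/128,-139/512 | -69/256,-17/64,-1/4,0 } — -277/1024
edge 12 of 15 (BLUE): { -1,-1/2,-3/8,-5/16,-9/32,-35/128,-139/512,-277/1024 | -69/256,-17/64,-1/4,0 } — -553/2048
edge 13 of 15 (RED): { -1,-1/2,-3/8,-5/16,-9/32,-35/128,-139/512,-277/1024 | -553/2048,-69/256,-17/64,-1/4,0 } — -1107/4096
edge 14 of 15 (RED): { -1,-1/2,-3/8,-5/16,-9/32,-35/128,-139/512,-277/1024 | -1107/4096,-553/2048,-69/256,-17/64,-1/4,0 } — -2215/8192
edge 15 of 15 (BLUE): { -1,-1/2,-3/8,-5/16,-9/32,-35/128,-139/512,-277/1024,-2215/8192 | -1107/4096,-553/2048,-69/256,-17/64,-1/4,0 } — -4429/16384

-4429/16384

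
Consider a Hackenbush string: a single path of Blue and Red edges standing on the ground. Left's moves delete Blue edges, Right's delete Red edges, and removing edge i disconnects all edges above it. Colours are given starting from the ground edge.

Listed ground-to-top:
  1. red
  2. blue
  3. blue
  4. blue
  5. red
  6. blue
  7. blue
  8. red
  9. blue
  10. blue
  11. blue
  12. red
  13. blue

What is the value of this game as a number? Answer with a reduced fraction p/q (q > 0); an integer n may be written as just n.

-581/4096

v_1 [r]  L=[∅]  R=[0]  -> -1
v_2 [rb]  L=[-1]  R=[0]  -> -1/2
v_3 [rbb]  L=[-1; -1/2]  R=[0]  -> -1/4
v_4 [rbbb]  L=[-1; -1/2; -1/4]  R=[0]  -> -1/8
v_5 [rbbbr]  L=[-1; -1/2; -1/4]  R=[-1/8; 0]  -> -3/16
v_6 [rbbbrb]  L=[-1; -1/2; -1/4; -3/16]  R=[-1/8; 0]  -> -5/32
v_7 [rbbbrbb]  L=[-1; -1/2; -1/4; -3/16; -5/32]  R=[-1/8; 0]  -> -9/64
v_8 [rbbbrbbr]  L=[-1; -1/2; -1/4; -3/16; -5/32]  R=[-9/64; -1/8; 0]  -> -19/128
v_9 [rbbbrbbrb]  L=[-1; -1/2; -1/4; -3/16; -5/32; -19/128]  R=[-9/64; -1/8; 0]  -> -37/256
v_10 [rbbbrbbrbb]  L=[-1; -1/2; -1/4; -3/16; -5/32; -19/128; -37/256]  R=[-9/64; -1/8; 0]  -> -73/512
v_11 [rbbbrbbrbbb]  L=[-1; -1/2; -1/4; -3/16; -5/32; -19/128; -37/256; -73/512]  R=[-9/64; -1/8; 0]  -> -145/1024
v_12 [rbbbrbbrbbbr]  L=[-1; -1/2; -1/4; -3/16; -5/32; -19/128; -37/256; -73/512]  R=[-145/1024; -9/64; -1/8; 0]  -> -291/2048
v_13 [rbbbrbbrbbbrb]  L=[-1; -1/2; -1/4; -3/16; -5/32; -19/128; -37/256; -73/512; -291/2048]  R=[-145/1024; -9/64; -1/8; 0]  -> -581/4096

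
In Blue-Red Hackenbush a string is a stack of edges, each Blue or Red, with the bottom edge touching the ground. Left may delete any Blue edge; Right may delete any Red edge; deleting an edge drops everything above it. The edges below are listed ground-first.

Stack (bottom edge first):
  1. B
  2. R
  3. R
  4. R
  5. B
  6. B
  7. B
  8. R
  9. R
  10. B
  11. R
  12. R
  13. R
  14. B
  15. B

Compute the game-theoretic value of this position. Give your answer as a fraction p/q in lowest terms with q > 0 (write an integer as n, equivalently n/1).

Build G(s[:k]) for k = 1..15, string s = B R R R B B B R R B R R R B B.
G(B) = { 0 | · } => 1
G(BR) = { 0 | 1 } => 1/2
G(BRR) = { 0 | 1/2 1 } => 1/4
G(BRRR) = { 0 | 1/4 1/2 1 } => 1/8
G(BRRRB) = { 0 1/8 | 1/4 1/2 1 } => 3/16
G(BRRRBB) = { 0 1/8 3/16 | 1/4 1/2 1 } => 7/32
G(BRRRBBB) = { 0 1/8 3/16 7/32 | 1/4 1/2 1 } => 15/64
G(BRRRBBBR) = { 0 1/8 3/16 7/32 | 15/64 1/4 1/2 1 } => 29/128
G(BRRRBBBRR) = { 0 1/8 3/16 7/32 | 29/128 15/64 1/4 1/2 1 } => 57/256
G(BRRRBBBRRB) = { 0 1/8 3/16 7/32 57/256 | 29/128 15/64 1/4 1/2 1 } => 115/512
G(BRRRBBBRRBR) = { 0 1/8 3/16 7/32 57/256 | 115/512 29/128 15/64 1/4 1/2 1 } => 229/1024
G(BRRRBBBRRBRR) = { 0 1/8 3/16 7/32 57/256 | 229/1024 115/512 29/128 15/64 1/4 1/2 1 } => 457/2048
G(BRRRBBBRRBRRR) = { 0 1/8 3/16 7/32 57/256 | 457/2048 229/1024 115/512 29/128 15/64 1/4 1/2 1 } => 913/4096
G(BRRRBBBRRBRRRB) = { 0 1/8 3/16 7/32 57/256 913/4096 | 457/2048 229/1024 115/512 29/128 15/64 1/4 1/2 1 } => 1827/8192
G(BRRRBBBRRBRRRBB) = { 0 1/8 3/16 7/32 57/256 913/4096 1827/8192 | 457/2048 229/1024 115/512 29/128 15/64 1/4 1/2 1 } => 3655/16384

3655/16384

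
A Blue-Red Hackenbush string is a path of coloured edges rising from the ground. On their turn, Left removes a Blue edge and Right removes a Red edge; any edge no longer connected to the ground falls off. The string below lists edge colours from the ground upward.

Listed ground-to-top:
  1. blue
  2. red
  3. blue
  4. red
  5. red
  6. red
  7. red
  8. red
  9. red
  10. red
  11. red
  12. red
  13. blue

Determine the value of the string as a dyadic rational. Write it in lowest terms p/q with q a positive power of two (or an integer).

1 of 13 · b · max L 0 · min R +∞ => 1
2 of 13 · br · max L 0 · min R 1 => 1/2
3 of 13 · brb · max L 1/2 · min R 1 => 3/4
4 of 13 · brbr · max L 1/2 · min R 3/4 => 5/8
5 of 13 · brbrr · max L 1/2 · min R 5/8 => 9/16
6 of 13 · brbrrr · max L 1/2 · min R 9/16 => 17/32
7 of 13 · brbrrrr · max L 1/2 · min R 17/32 => 33/64
8 of 13 · brbrrrrr · max L 1/2 · min R 33/64 => 65/128
9 of 13 · brbrrrrrr · max L 1/2 · min R 65/128 => 129/256
10 of 13 · brbrrrrrrr · max L 1/2 · min R 129/256 => 257/512
11 of 13 · brbrrrrrrrr · max L 1/2 · min R 257/512 => 513/1024
12 of 13 · brbrrrrrrrrr · max L 1/2 · min R 513/1024 => 1025/2048
13 of 13 · brbrrrrrrrrrb · max L 1025/2048 · min R 513/1024 => 2051/4096

2051/4096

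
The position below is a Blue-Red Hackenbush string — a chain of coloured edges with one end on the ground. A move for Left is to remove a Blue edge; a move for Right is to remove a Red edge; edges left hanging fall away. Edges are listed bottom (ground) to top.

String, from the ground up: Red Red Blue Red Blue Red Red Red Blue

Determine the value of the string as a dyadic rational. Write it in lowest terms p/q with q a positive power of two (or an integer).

Prefix values for Red Red Blue Red Blue Red Red Red Blue via {L|R} + simplicity:
val(R) = { — | 0 } so -1
val(RR) = { — | -1, 0 } so -2
val(RRB) = { -2 | -1, 0 } so -3/2
val(RRBR) = { -2 | -3/2, -1, 0 } so -7/4
val(RRBRB) = { -2, -7/4 | -3/2, -1, 0 } so -13/8
val(RRBRBR) = { -2, -7/4 | -13/8, -3/2, -1, 0 } so -27/16
val(RRBRBRR) = { -2, -7/4 | -27/16, -13/8, -3/2, -1, 0 } so -55/32
val(RRBRBRRR) = { -2, -7/4 | -55/32, -27/16, -13/8, -3/2, -1, 0 } so -111/64
val(RRBRBRRRB) = { -2, -7/4, -111/64 | -55/32, -27/16, -13/8, -3/2, -1, 0 } so -221/128

-221/128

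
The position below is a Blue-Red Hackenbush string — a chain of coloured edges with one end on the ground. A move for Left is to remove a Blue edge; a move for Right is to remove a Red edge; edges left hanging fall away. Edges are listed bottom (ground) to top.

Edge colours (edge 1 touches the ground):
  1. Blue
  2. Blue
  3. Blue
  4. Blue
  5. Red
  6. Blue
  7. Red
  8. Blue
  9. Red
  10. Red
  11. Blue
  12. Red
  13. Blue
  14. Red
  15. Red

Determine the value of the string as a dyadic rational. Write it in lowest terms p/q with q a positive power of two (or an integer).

7465/2048

Recurse on prefixes of the 15-edge string Blue Blue Blue Blue Red Blue Red Blue Red Red Blue Red Blue Red Red:
step 1: add Blue to get B; options L={ 0 } R={ (no moves) } so 1
step 2: add Blue to get BB; options L={ 0, 1 } R={ (no moves) } so 2
step 3: add Blue to get BBB; options L={ 0, 1, 2 } R={ (no moves) } so 3
step 4: add Blue to get BBBB; options L={ 0, 1, 2, 3 } R={ (no moves) } so 4
step 5: add Red to get BBBBR; options L={ 0, 1, 2, 3 } R={ 4 } so 7/2
step 6: add Blue to get BBBBRB; options L={ 0, 1, 2, 3, 7/2 } R={ 4 } so 15/4
step 7: add Red to get BBBBRBR; options L={ 0, 1, 2, 3, 7/2 } R={ 15/4, 4 } so 29/8
step 8: add Blue to get BBBBRBRB; options L={ 0, 1, 2, 3, 7/2, 29/8 } R={ 15/4, 4 } so 59/16
step 9: add Red to get BBBBRBRBR; options L={ 0, 1, 2, 3, 7/2, 29/8 } R={ 59/16, 15/4, 4 } so 117/32
step 10: add Red to get BBBBRBRBRR; options L={ 0, 1, 2, 3, 7/2, 29/8 } R={ 117/32, 59/16, 15/4, 4 } so 233/64
step 11: add Blue to get BBBBRBRBRRB; options L={ 0, 1, 2, 3, 7/2, 29/8, 233/64 } R={ 117/32, 59/16, 15/4, 4 } so 467/128
step 12: add Red to get BBBBRBRBRRBR; options L={ 0, 1, 2, 3, 7/2, 29/8, 233/64 } R={ 467/128, 117/32, 59/16, 15/4, 4 } so 933/256
step 13: add Blue to get BBBBRBRBRRBRB; options L={ 0, 1, 2, 3, 7/2, 29/8, 233/64, 933/256 } R={ 467/128, 117/32, 59/16, 15/4, 4 } so 1867/512
step 14: add Red to get BBBBRBRBRRBRBR; options L={ 0, 1, 2, 3, 7/2, 29/8, 233/64, 933/256 } R={ 1867/512, 467/128, 117/32, 59/16, 15/4, 4 } so 3733/1024
step 15: add Red to get BBBBRBRBRRBRBRR; options L={ 0, 1, 2, 3, 7/2, 29/8, 233/64, 933/256 } R={ 3733/1024, 1867/512, 467/128, 117/32, 59/16, 15/4, 4 } so 7465/2048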